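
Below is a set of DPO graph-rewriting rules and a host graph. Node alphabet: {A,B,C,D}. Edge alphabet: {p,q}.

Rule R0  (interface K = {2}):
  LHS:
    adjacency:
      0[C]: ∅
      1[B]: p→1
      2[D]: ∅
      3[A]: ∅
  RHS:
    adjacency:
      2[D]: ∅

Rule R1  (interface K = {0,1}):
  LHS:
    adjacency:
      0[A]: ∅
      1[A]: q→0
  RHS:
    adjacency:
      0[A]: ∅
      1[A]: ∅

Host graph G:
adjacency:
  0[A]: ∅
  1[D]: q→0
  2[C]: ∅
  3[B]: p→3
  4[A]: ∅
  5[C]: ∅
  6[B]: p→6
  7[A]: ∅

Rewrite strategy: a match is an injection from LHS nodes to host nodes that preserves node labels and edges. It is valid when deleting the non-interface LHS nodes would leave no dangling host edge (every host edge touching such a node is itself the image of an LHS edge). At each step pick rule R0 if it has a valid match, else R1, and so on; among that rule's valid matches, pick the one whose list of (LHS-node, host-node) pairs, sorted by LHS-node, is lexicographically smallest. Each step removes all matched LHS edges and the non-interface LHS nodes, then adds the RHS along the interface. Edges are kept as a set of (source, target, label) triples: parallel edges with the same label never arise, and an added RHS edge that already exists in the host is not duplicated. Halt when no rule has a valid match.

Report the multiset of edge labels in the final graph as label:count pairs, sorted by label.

start.  V:8 E:3  edges: 1-q->0 3-p->3 6-p->6
1. fire R0 via {0↦2, 1↦3, 2↦1, 3↦4}  →  V:5 E:2  edges: 1-q->0 6-p->6
2. fire R0 via {0↦5, 1↦6, 2↦1, 3↦7}  →  V:2 E:1  edges: 1-q->0
normal form: no rule applies after step 2
NF edges: [(1, 0, 'q')]

Answer: q:1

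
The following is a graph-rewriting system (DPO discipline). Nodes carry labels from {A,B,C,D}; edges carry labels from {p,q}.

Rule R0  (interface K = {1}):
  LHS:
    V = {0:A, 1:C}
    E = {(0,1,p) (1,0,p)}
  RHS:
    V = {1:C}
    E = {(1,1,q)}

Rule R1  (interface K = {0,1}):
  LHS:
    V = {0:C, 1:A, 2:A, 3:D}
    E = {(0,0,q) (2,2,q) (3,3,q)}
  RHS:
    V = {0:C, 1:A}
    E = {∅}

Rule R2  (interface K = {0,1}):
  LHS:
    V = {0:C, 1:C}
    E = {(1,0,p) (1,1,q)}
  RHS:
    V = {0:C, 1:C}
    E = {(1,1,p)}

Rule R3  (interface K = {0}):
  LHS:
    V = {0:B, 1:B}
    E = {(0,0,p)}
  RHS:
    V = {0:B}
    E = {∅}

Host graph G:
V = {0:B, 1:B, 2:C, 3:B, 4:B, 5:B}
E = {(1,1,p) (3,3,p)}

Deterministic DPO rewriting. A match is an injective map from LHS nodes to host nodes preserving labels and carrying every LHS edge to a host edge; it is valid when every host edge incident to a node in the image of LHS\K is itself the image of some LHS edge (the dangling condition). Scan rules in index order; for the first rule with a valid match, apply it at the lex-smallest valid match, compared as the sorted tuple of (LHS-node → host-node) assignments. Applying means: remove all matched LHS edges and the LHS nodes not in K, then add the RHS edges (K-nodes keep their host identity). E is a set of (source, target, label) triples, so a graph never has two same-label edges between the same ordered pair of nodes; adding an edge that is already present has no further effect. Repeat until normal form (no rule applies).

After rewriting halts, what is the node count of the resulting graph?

initial: |V|=6 |E|=2  E = 1-p->1 3-p->3
step 1: apply R3 at {0↦1, 1↦0}  → |V|=5 |E|=1  E = 3-p->3
step 2: apply R3 at {0↦3, 1↦1}  → |V|=4 |E|=0  E = ∅
final graph: no rule applies after step 2
NF nodes: {2:C, 3:B, 4:B, 5:B}

Answer: 4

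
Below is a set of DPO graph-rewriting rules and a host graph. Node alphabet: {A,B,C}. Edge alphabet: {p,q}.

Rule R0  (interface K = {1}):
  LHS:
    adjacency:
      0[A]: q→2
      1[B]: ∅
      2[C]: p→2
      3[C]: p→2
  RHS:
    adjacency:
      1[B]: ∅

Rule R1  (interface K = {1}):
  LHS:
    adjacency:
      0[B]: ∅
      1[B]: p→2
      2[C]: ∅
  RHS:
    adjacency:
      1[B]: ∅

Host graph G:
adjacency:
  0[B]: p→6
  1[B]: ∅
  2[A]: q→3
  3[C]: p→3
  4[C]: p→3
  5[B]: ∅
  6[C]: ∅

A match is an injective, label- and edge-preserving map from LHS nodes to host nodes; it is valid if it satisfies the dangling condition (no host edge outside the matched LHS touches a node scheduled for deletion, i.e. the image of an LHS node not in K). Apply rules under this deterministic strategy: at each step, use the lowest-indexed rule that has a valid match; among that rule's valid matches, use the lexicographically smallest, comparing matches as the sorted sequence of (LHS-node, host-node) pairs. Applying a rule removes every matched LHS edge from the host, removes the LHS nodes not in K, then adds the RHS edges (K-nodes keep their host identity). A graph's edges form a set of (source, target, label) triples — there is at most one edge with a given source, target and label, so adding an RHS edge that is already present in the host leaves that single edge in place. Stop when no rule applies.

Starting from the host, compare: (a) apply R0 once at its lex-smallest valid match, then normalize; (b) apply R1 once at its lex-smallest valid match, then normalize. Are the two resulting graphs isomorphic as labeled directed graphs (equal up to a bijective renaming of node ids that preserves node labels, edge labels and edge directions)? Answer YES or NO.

branch R0-first: apply at {0↦2, 1↦0, 2↦3, 3↦4} → |E|=1, then 1 more step(s) → NF |V|=2 |E|=0 V={0:B, 5:B} E=∅
branch R1-first: apply at {0↦1, 1↦0, 2↦6} → |E|=3, then 1 more step(s) → NF |V|=2 |E|=0 V={0:B, 5:B} E=∅
graphs isomorphic (equal up to label-preserving node renaming)

Answer: YES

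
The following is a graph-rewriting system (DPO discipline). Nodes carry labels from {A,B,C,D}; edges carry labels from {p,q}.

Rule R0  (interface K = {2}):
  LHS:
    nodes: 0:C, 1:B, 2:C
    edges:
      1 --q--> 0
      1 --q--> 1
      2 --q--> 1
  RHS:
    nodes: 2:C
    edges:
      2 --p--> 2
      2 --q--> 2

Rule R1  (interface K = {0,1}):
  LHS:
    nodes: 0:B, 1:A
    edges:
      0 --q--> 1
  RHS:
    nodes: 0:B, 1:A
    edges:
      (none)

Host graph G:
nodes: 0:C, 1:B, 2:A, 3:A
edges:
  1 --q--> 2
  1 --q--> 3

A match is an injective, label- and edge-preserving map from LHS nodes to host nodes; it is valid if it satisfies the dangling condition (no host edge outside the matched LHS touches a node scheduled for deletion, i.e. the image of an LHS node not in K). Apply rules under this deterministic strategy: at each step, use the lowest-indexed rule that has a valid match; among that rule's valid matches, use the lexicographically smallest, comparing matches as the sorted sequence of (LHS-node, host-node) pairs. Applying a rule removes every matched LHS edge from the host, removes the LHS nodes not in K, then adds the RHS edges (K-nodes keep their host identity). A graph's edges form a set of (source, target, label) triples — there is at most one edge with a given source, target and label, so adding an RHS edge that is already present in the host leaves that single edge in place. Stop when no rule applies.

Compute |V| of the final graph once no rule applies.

Answer: 4

Steps:
initial: |V|=4 |E|=2  E = 1-q->2 1-q->3
step 1: apply R1 at {0↦1, 1↦2}  → |V|=4 |E|=1  E = 1-q->3
step 2: apply R1 at {0↦1, 1↦3}  → |V|=4 |E|=0  E = ∅
halt: no rule applies after step 2
NF nodes: {0:C, 1:B, 2:A, 3:A}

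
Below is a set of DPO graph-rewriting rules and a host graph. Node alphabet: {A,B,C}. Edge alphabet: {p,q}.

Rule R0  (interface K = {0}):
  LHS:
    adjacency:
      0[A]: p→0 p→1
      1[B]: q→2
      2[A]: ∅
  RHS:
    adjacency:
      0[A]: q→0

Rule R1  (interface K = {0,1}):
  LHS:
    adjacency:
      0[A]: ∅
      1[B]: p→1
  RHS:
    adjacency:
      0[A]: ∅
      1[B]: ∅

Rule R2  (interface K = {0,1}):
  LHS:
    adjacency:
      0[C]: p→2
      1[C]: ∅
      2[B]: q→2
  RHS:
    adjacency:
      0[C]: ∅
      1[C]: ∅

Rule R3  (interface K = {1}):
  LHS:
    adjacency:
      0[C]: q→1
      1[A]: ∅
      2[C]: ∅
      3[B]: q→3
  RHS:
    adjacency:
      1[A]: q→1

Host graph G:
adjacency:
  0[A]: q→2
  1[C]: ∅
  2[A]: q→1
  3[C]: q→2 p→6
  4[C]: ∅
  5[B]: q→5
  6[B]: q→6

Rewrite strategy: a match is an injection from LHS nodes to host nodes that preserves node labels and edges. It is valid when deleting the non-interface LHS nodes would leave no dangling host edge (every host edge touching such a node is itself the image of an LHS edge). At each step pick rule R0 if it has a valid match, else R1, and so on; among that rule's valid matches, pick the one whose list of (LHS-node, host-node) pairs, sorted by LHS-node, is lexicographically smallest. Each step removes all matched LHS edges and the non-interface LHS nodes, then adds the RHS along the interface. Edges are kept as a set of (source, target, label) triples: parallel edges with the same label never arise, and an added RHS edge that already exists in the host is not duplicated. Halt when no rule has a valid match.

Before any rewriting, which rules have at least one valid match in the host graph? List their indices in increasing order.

Answer: [R2]

Rewrite trace:
R0: no valid match — LHS pattern not found
R1: no valid match — LHS pattern not found
R2: 2 valid matches — {0↦3, 1↦1, 2↦6}, {0↦3, 1↦4, 2↦6}
R3: no valid match — 4 raw matches, all fail dangling condition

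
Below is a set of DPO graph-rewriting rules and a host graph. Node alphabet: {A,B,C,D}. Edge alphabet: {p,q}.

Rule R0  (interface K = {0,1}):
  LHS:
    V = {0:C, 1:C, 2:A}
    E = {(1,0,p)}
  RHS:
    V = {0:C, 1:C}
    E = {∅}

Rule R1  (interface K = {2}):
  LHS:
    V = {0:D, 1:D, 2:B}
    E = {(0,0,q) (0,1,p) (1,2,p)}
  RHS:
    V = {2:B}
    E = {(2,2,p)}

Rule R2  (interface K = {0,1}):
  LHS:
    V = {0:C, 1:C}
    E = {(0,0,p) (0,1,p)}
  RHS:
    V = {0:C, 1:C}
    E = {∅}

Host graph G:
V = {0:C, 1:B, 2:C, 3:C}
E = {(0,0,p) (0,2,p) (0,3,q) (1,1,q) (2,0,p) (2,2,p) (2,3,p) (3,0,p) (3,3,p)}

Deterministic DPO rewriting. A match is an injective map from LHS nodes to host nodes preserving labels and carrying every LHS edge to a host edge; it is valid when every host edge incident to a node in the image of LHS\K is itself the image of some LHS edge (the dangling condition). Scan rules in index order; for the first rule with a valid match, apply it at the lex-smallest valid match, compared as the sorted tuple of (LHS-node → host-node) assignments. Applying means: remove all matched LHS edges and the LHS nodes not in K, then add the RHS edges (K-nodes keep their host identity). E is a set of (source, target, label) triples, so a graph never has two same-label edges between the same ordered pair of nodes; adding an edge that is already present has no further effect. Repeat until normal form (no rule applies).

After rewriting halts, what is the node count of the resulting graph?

Answer: 4

Derivation:
initial: |V|=4 |E|=9  E = 0-p->0 0-p->2 0-q->3 1-q->1 2-p->0 2-p->2 2-p->3 3-p->0 3-p->3
step 1: apply R2 at {0↦0, 1↦2}  → |V|=4 |E|=7  E = 0-q->3 1-q->1 2-p->0 2-p->2 2-p->3 3-p->0 3-p->3
step 2: apply R2 at {0↦2, 1↦0}  → |V|=4 |E|=5  E = 0-q->3 1-q->1 2-p->3 3-p->0 3-p->3
step 3: apply R2 at {0↦3, 1↦0}  → |V|=4 |E|=3  E = 0-q->3 1-q->1 2-p->3
halt: no rule applies after step 3
NF nodes: {0:C, 1:B, 2:C, 3:C}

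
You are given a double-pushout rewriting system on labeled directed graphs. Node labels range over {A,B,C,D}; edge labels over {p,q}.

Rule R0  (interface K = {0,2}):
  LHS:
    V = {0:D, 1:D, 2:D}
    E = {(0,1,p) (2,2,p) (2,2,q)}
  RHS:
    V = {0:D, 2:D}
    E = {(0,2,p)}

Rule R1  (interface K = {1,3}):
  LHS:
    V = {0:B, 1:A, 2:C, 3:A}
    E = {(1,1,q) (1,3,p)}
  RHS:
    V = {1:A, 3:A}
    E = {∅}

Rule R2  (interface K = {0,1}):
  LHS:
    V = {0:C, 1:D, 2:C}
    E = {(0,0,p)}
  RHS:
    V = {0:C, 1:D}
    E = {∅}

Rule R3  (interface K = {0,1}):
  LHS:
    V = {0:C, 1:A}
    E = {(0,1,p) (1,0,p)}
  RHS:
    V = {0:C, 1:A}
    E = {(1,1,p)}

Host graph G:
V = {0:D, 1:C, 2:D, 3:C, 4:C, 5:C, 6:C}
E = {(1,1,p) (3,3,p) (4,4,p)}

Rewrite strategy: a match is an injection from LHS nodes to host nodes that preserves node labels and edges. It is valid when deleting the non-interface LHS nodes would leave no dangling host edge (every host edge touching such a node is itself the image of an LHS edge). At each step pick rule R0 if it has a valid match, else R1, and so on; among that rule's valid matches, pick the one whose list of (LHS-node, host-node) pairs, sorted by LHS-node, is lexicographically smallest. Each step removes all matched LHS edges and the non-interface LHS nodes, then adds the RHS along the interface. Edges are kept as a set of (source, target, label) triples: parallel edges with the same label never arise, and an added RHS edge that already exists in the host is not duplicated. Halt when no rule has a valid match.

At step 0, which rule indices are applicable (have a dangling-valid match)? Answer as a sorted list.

R0: no valid match — LHS pattern not found
R1: no valid match — LHS pattern not found
R2: 12 valid matches — {0↦1, 1↦0, 2↦5}, {0↦1, 1↦0, 2↦6}, {0↦1, 1↦2, 2↦5} (+9 more)
R3: no valid match — LHS pattern not found

Answer: [R2]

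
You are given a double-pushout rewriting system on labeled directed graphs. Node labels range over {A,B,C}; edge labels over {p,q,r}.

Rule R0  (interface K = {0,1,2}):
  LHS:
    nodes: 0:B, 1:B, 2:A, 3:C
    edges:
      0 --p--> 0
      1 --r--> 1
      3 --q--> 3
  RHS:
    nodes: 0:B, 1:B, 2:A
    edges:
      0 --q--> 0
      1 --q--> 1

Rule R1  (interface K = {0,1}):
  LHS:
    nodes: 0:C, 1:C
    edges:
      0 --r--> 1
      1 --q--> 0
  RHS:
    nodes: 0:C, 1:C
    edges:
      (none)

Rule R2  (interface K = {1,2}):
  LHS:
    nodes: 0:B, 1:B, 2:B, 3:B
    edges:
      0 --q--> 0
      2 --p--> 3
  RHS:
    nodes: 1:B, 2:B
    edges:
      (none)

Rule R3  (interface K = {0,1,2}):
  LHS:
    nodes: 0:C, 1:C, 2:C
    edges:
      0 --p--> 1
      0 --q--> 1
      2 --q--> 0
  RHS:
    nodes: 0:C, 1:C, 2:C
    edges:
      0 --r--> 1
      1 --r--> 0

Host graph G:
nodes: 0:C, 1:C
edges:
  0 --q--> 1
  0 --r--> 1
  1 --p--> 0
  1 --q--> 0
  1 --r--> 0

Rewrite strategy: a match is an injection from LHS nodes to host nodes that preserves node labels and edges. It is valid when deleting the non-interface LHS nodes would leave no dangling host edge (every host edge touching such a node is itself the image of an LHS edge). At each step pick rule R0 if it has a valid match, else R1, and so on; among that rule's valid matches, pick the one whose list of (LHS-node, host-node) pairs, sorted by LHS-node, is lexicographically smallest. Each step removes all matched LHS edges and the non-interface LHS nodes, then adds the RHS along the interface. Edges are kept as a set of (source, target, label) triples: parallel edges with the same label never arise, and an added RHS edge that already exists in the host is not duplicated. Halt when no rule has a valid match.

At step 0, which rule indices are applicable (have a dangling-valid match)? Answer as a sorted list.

R0: no valid match — LHS pattern not found
R1: 2 valid matches — {0↦0, 1↦1}, {0↦1, 1↦0}
R2: no valid match — LHS pattern not found
R3: no valid match — LHS pattern not found

Answer: [R1]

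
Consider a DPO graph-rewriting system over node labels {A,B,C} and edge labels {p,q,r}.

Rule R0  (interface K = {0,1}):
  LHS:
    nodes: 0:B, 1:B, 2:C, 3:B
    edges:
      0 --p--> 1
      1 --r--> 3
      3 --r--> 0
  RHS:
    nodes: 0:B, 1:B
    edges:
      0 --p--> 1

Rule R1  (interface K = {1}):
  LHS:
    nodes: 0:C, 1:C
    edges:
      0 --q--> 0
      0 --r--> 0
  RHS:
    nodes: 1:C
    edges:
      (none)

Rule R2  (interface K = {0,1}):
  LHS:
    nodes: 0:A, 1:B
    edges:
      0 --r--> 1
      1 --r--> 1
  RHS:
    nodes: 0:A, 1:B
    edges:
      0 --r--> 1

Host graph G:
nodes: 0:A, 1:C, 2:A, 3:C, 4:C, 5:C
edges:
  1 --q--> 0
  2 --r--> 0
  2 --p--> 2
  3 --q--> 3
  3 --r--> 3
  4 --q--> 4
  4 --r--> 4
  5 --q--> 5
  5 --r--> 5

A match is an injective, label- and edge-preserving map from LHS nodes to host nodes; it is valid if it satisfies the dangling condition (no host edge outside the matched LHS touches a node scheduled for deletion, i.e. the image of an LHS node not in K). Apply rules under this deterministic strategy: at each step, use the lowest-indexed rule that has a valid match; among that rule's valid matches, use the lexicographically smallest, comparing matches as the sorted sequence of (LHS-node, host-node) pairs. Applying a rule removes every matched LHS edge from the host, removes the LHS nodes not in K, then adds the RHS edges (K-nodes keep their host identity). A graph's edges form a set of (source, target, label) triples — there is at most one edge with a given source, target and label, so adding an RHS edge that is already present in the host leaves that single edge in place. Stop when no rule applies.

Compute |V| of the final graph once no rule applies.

start.  V:6 E:9  edges: 1-q->0 2-r->0 2-p->2 3-q->3 3-r->3 4-q->4 4-r->4 5-q->5 5-r->5
1. fire R1 via {0↦3, 1↦1}  →  V:5 E:7  edges: 1-q->0 2-r->0 2-p->2 4-q->4 4-r->4 5-q->5 5-r->5
2. fire R1 via {0↦4, 1↦1}  →  V:4 E:5  edges: 1-q->0 2-r->0 2-p->2 5-q->5 5-r->5
3. fire R1 via {0↦5, 1↦1}  →  V:3 E:3  edges: 1-q->0 2-r->0 2-p->2
halt: no rule applies after step 3
NF nodes: {0:A, 1:C, 2:A}

Answer: 3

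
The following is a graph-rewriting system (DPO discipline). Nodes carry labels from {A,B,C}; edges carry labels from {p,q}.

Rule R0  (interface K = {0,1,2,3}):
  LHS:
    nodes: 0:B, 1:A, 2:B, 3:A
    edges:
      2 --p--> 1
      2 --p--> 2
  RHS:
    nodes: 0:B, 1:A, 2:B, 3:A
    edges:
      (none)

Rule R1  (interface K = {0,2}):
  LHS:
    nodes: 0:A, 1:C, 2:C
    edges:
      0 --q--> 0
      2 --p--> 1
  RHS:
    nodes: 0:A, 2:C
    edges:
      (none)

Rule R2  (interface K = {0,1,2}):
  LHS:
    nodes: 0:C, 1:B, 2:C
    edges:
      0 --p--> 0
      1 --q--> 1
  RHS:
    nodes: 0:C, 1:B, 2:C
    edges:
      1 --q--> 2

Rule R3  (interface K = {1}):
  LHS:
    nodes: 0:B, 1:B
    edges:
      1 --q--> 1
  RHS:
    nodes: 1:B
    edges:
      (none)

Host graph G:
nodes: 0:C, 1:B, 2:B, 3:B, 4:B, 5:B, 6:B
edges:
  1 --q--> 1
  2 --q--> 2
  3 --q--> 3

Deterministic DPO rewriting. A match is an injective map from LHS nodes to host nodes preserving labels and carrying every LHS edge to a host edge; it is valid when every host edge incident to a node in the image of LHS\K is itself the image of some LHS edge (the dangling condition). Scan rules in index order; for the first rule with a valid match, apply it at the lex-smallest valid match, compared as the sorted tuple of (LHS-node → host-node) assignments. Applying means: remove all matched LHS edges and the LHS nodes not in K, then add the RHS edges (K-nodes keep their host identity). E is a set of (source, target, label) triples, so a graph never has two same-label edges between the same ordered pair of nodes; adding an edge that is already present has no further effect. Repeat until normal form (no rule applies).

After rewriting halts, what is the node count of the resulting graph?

Answer: 4

Rewrite trace:
start.  V:7 E:3  edges: 1-q->1 2-q->2 3-q->3
1. fire R3 via {0↦4, 1↦1}  →  V:6 E:2  edges: 2-q->2 3-q->3
2. fire R3 via {0↦1, 1↦2}  →  V:5 E:1  edges: 3-q->3
3. fire R3 via {0↦2, 1↦3}  →  V:4 E:0  edges: ∅
final graph: no rule applies after step 3
NF nodes: {0:C, 3:B, 5:B, 6:B}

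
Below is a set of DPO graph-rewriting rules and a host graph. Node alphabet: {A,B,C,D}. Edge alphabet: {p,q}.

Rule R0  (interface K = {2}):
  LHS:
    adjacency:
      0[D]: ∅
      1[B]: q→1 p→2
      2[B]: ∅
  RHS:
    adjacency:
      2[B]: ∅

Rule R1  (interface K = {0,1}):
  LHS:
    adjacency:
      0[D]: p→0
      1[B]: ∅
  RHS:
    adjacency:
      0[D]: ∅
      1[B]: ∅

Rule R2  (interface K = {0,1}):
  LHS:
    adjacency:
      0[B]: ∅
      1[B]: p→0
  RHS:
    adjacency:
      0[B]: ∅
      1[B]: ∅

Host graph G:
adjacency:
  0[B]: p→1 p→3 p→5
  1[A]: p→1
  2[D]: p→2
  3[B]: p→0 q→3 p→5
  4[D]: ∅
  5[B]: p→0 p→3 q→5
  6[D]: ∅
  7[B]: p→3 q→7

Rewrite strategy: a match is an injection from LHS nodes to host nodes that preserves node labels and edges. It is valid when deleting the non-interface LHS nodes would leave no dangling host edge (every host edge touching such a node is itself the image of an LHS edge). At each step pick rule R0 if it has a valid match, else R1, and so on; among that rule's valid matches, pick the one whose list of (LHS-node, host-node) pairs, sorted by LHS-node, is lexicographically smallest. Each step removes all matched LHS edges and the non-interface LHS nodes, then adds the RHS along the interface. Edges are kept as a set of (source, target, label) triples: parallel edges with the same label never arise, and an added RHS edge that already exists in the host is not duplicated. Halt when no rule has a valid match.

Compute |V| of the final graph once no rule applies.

[0] host  ⇒  8 nodes, 13 edges  {0-p->1 0-p->3 0-p->5 1-p->1 2-p->2 3-p->0 3-q->3 3-p->5 5-p->0 5-p->3 5-q->5 7-p->3 7-q->7}
[1] R0 @ {0↦4, 1↦7, 2↦3}  ⇒  6 nodes, 11 edges  {0-p->1 0-p->3 0-p->5 1-p->1 2-p->2 3-p->0 3-q->3 3-p->5 5-p->0 5-p->3 5-q->5}
[2] R1 @ {0↦2, 1↦0}  ⇒  6 nodes, 10 edges  {0-p->1 0-p->3 0-p->5 1-p->1 3-p->0 3-q->3 3-p->5 5-p->0 5-p->3 5-q->5}
[3] R2 @ {0↦0, 1↦3}  ⇒  6 nodes, 9 edges  {0-p->1 0-p->3 0-p->5 1-p->1 3-q->3 3-p->5 5-p->0 5-p->3 5-q->5}
[4] R2 @ {0↦0, 1↦5}  ⇒  6 nodes, 8 edges  {0-p->1 0-p->3 0-p->5 1-p->1 3-q->3 3-p->5 5-p->3 5-q->5}
[5] R2 @ {0↦3, 1↦0}  ⇒  6 nodes, 7 edges  {0-p->1 0-p->5 1-p->1 3-q->3 3-p->5 5-p->3 5-q->5}
[6] R2 @ {0↦3, 1↦5}  ⇒  6 nodes, 6 edges  {0-p->1 0-p->5 1-p->1 3-q->3 3-p->5 5-q->5}
[7] R0 @ {0↦2, 1↦3, 2↦5}  ⇒  4 nodes, 4 edges  {0-p->1 0-p->5 1-p->1 5-q->5}
[8] R2 @ {0↦5, 1↦0}  ⇒  4 nodes, 3 edges  {0-p->1 1-p->1 5-q->5}
final graph: no rule applies after step 8
NF nodes: {0:B, 1:A, 5:B, 6:D}

Answer: 4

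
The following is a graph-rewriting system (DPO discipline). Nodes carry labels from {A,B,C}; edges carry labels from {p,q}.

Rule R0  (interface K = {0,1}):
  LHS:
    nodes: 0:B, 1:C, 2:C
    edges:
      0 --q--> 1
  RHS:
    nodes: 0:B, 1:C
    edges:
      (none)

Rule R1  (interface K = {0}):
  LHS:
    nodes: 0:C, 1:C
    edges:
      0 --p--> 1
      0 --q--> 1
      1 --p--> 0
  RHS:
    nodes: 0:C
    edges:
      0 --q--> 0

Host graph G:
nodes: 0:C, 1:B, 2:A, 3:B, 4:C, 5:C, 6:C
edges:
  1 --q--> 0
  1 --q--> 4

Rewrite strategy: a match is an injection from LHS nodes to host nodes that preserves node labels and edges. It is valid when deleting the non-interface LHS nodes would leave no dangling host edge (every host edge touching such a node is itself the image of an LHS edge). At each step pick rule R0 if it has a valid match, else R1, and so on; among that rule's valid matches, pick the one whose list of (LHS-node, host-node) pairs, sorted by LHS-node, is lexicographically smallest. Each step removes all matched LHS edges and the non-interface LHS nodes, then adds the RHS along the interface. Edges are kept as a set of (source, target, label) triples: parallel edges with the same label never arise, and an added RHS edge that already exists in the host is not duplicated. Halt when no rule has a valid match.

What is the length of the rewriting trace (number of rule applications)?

initial: |V|=7 |E|=2  E = 1-q->0 1-q->4
step 1: apply R0 at {0↦1, 1↦0, 2↦5}  → |V|=6 |E|=1  E = 1-q->4
step 2: apply R0 at {0↦1, 1↦4, 2↦0}  → |V|=5 |E|=0  E = ∅
normal form: no rule applies after step 2

Answer: 2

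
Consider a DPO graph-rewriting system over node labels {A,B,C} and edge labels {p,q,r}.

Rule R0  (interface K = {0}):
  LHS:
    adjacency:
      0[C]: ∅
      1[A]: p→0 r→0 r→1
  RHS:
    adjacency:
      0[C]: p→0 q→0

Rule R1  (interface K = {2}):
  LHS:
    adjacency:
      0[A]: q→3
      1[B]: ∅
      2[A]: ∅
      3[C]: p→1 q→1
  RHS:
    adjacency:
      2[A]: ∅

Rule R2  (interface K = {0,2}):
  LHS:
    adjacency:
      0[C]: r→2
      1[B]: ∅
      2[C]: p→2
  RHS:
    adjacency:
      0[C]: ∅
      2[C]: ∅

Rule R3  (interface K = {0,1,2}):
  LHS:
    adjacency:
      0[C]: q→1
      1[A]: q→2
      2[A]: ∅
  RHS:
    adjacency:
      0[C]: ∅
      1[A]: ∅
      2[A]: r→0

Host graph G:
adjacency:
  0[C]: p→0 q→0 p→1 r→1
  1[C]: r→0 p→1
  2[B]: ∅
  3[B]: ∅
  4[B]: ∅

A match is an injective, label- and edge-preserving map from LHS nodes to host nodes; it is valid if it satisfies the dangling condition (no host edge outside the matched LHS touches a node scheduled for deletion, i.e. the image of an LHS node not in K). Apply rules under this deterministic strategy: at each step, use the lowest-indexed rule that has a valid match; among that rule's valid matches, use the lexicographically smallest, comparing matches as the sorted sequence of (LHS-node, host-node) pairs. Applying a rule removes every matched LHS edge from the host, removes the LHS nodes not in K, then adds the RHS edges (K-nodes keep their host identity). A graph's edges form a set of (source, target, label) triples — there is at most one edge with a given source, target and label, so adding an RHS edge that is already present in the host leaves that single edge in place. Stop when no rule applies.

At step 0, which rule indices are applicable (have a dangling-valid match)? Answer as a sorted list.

R0: no valid match — LHS pattern not found
R1: no valid match — LHS pattern not found
R2: 6 valid matches — {0↦0, 1↦2, 2↦1}, {0↦0, 1↦3, 2↦1}, {0↦0, 1↦4, 2↦1} (+3 more)
R3: no valid match — LHS pattern not found

Answer: [R2]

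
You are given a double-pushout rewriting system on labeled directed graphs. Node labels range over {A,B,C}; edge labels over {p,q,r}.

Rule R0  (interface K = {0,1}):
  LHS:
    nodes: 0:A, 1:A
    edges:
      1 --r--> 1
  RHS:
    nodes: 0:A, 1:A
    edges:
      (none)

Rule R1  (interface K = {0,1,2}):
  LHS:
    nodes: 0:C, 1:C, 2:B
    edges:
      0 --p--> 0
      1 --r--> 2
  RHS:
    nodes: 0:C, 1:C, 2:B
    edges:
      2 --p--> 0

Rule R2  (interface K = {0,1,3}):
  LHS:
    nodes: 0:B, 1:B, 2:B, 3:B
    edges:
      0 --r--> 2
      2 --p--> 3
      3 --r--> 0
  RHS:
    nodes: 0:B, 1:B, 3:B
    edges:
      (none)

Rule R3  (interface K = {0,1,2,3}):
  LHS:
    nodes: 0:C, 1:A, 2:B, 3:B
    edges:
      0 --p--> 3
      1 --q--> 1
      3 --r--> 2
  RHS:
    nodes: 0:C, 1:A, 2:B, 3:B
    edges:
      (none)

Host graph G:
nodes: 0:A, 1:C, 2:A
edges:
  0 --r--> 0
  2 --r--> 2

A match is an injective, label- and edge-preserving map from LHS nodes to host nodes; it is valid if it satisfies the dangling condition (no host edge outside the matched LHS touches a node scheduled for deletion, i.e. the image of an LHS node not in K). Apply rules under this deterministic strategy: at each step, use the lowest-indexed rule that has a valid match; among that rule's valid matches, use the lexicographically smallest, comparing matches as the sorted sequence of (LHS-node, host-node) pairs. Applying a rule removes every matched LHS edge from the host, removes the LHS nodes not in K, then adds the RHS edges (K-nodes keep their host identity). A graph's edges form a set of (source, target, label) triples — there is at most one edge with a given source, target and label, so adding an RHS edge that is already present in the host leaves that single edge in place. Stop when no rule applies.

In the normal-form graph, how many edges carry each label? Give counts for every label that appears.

start.  V:3 E:2  edges: 0-r->0 2-r->2
1. fire R0 via {0↦0, 1↦2}  →  V:3 E:1  edges: 0-r->0
2. fire R0 via {0↦2, 1↦0}  →  V:3 E:0  edges: ∅
normal form: no rule applies after step 2
NF edges: []

Answer: (no edges)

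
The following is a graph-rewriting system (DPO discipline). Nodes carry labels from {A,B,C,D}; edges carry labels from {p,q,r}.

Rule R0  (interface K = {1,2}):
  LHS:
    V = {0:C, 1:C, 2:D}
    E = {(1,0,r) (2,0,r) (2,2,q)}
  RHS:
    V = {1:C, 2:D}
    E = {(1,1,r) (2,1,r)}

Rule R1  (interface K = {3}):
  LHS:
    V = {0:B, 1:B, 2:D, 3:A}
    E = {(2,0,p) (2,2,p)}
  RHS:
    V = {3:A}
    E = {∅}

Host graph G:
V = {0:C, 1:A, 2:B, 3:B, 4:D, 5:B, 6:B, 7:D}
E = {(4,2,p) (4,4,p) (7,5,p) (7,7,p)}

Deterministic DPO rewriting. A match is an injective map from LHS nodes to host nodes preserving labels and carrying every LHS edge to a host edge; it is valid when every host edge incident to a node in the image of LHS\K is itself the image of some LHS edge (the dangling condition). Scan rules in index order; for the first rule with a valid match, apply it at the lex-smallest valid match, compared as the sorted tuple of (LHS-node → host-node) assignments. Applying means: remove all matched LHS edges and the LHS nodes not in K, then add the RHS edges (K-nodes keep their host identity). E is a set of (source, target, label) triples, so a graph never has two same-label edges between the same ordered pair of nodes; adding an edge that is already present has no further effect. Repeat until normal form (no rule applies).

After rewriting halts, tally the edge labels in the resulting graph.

Answer: (no edges)

Derivation:
[0] host  ⇒  8 nodes, 4 edges  {4-p->2 4-p->4 7-p->5 7-p->7}
[1] R1 @ {0↦2, 1↦3, 2↦4, 3↦1}  ⇒  5 nodes, 2 edges  {7-p->5 7-p->7}
[2] R1 @ {0↦5, 1↦6, 2↦7, 3↦1}  ⇒  2 nodes, 0 edges  {∅}
normal form: no rule applies after step 2
NF edges: []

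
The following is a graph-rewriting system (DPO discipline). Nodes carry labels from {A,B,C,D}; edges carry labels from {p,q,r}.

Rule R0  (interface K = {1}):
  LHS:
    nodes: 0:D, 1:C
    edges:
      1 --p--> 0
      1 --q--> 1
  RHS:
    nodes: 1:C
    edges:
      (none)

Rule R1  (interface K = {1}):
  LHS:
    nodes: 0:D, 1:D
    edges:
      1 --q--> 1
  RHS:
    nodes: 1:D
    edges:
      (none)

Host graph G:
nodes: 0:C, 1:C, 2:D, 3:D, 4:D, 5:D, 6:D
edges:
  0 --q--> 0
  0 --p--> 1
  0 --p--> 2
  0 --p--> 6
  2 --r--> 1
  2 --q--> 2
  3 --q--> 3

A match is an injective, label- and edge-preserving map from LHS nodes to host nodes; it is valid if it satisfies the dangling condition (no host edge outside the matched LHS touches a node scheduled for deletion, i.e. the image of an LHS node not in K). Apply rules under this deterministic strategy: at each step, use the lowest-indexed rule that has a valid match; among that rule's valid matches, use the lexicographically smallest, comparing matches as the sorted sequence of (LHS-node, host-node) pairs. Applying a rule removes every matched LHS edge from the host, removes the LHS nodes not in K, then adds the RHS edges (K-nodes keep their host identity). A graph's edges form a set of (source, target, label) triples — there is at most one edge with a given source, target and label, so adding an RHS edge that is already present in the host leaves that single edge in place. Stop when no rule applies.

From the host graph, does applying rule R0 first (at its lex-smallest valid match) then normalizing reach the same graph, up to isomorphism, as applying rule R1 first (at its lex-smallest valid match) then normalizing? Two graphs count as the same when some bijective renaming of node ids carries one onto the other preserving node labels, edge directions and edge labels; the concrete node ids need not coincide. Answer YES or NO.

branch R0-first: apply at {0↦6, 1↦0} → |E|=5, then 2 more step(s) → NF |V|=4 |E|=3 V={0:C, 1:C, 2:D, 3:D} E=0-p->1 0-p->2 2-r->1
branch R1-first: apply at {0↦4, 1↦2} → |E|=6, then 2 more step(s) → NF |V|=4 |E|=3 V={0:C, 1:C, 2:D, 3:D} E=0-p->1 0-p->2 2-r->1
graphs isomorphic (equal up to label-preserving node renaming)

Answer: YES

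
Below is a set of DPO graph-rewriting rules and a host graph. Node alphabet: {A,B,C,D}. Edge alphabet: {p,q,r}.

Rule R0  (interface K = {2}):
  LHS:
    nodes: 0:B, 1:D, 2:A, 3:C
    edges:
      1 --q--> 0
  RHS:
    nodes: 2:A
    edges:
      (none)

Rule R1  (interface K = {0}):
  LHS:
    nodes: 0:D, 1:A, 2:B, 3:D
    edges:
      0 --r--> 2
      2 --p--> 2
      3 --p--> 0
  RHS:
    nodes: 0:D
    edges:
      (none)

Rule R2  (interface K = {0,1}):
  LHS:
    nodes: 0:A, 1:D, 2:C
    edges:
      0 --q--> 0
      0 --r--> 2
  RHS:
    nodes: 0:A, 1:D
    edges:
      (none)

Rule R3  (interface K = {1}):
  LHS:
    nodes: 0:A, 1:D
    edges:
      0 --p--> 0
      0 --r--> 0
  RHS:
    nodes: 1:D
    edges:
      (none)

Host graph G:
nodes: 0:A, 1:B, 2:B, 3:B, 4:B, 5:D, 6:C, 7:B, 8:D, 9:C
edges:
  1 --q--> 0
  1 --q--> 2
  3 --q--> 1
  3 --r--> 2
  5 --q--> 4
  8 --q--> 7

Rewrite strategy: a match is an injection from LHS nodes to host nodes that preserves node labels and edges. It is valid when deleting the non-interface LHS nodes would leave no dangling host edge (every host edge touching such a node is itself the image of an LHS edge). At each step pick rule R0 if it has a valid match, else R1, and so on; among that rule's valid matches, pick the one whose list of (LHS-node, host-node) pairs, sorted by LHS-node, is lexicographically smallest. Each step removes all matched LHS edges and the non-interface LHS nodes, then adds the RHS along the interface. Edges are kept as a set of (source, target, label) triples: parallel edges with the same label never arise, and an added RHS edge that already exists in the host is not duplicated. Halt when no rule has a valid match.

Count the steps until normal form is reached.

initial: |V|=10 |E|=6  E = 1-q->0 1-q->2 3-q->1 3-r->2 5-q->4 8-q->7
step 1: apply R0 at {0↦4, 1↦5, 2↦0, 3↦6}  → |V|=7 |E|=5  E = 1-q->0 1-q->2 3-q->1 3-r->2 8-q->7
step 2: apply R0 at {0↦7, 1↦8, 2↦0, 3↦9}  → |V|=4 |E|=4  E = 1-q->0 1-q->2 3-q->1 3-r->2
final graph: no rule applies after step 2

Answer: 2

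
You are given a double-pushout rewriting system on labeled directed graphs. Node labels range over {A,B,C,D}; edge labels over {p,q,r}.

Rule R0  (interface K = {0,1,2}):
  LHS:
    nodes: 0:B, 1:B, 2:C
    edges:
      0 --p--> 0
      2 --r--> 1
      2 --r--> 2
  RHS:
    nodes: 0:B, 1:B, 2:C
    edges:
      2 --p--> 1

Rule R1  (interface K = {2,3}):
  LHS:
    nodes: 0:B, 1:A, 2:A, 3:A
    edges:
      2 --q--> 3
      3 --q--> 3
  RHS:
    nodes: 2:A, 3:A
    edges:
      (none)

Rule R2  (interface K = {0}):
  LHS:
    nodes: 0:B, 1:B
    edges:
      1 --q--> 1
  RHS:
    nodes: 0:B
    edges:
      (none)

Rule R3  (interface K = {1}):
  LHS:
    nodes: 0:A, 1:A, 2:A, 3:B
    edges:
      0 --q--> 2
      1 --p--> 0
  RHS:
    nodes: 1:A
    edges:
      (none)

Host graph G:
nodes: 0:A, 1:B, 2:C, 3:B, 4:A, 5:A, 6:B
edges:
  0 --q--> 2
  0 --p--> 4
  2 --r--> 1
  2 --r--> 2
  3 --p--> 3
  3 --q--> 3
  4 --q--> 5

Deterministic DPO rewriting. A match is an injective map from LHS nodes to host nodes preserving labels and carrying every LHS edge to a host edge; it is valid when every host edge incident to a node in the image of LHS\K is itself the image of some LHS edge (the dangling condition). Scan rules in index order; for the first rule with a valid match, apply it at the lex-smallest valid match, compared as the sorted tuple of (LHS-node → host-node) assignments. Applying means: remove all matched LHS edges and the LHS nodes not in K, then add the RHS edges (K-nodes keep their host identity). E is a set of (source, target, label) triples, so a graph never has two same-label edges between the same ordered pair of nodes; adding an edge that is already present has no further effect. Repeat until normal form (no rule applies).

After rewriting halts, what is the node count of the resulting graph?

[0] host  ⇒  7 nodes, 7 edges  {0-q->2 0-p->4 2-r->1 2-r->2 3-p->3 3-q->3 4-q->5}
[1] R0 @ {0↦3, 1↦1, 2↦2}  ⇒  7 nodes, 5 edges  {0-q->2 0-p->4 2-p->1 3-q->3 4-q->5}
[2] R2 @ {0↦1, 1↦3}  ⇒  6 nodes, 4 edges  {0-q->2 0-p->4 2-p->1 4-q->5}
[3] R3 @ {0↦4, 1↦0, 2↦5, 3↦6}  ⇒  3 nodes, 2 edges  {0-q->2 2-p->1}
halt: no rule applies after step 3
NF nodes: {0:A, 1:B, 2:C}

Answer: 3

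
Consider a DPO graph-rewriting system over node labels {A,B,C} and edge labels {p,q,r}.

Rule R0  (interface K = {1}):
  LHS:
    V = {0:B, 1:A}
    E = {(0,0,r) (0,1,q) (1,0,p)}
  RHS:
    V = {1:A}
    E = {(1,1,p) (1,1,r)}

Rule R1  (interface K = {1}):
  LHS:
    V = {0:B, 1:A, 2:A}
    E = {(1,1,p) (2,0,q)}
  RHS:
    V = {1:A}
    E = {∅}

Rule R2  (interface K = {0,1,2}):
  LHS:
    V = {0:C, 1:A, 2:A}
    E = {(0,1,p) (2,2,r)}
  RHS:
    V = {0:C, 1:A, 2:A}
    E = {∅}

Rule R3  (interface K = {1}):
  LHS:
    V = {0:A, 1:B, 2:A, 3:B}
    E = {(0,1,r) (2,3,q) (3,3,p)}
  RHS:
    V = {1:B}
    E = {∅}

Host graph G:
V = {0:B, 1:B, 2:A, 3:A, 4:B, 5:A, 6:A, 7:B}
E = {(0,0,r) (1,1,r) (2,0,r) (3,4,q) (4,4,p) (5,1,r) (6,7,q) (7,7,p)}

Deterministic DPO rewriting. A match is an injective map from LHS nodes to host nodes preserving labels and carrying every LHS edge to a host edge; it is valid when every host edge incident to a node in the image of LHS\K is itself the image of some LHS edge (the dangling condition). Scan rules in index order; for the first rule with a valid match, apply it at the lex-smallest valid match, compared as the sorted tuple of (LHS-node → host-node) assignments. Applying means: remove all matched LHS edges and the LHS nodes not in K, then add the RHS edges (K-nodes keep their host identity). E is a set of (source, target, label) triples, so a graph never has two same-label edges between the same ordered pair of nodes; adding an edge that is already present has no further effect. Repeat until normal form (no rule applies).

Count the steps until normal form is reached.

start.  V:8 E:8  edges: 0-r->0 1-r->1 2-r->0 3-q->4 4-p->4 5-r->1 6-q->7 7-p->7
1. fire R3 via {0↦2, 1↦0, 2↦3, 3↦4}  →  V:5 E:5  edges: 0-r->0 1-r->1 5-r->1 6-q->7 7-p->7
2. fire R3 via {0↦5, 1↦1, 2↦6, 3↦7}  →  V:2 E:2  edges: 0-r->0 1-r->1
halt: no rule applies after step 2

Answer: 2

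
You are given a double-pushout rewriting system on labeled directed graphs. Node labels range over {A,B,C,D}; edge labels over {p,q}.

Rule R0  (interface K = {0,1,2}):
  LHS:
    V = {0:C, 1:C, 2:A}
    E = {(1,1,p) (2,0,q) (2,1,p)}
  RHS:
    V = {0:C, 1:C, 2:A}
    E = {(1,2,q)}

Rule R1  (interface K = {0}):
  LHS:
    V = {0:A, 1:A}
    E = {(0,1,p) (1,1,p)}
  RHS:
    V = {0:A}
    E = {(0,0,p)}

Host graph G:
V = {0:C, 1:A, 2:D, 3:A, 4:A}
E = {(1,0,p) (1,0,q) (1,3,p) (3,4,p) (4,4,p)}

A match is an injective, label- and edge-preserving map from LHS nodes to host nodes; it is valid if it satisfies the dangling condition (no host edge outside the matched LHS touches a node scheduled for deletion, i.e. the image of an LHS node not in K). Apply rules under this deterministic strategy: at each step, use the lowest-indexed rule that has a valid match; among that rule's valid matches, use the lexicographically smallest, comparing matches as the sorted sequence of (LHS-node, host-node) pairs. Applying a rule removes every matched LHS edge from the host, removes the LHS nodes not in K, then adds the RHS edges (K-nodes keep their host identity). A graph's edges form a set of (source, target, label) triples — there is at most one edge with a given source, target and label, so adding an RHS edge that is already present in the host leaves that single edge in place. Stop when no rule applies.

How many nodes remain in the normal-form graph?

Answer: 3

Steps:
start.  V:5 E:5  edges: 1-p->0 1-q->0 1-p->3 3-p->4 4-p->4
1. fire R1 via {0↦3, 1↦4}  →  V:4 E:4  edges: 1-p->0 1-q->0 1-p->3 3-p->3
2. fire R1 via {0↦1, 1↦3}  →  V:3 E:3  edges: 1-p->0 1-q->0 1-p->1
normal form: no rule applies after step 2
NF nodes: {0:C, 1:A, 2:D}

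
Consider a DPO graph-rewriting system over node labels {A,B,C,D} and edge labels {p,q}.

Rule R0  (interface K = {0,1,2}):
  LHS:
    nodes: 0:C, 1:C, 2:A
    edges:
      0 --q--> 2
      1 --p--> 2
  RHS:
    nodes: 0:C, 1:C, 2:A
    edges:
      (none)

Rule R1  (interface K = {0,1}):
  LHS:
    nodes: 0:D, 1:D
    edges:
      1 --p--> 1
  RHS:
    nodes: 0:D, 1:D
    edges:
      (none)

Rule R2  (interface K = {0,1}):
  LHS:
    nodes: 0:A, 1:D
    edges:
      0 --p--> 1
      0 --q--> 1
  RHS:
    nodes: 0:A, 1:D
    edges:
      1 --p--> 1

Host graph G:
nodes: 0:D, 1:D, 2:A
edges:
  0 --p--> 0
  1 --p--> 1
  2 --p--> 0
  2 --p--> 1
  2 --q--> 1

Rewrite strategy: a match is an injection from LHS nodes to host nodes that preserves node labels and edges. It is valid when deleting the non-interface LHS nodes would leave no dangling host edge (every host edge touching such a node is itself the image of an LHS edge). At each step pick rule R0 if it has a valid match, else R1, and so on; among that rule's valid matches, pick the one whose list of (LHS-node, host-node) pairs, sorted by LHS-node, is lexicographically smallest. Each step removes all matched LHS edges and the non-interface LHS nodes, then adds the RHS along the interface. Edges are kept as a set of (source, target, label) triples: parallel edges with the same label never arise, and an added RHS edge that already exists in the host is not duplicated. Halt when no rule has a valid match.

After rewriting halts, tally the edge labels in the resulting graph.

initial: |V|=3 |E|=5  E = 0-p->0 1-p->1 2-p->0 2-p->1 2-q->1
step 1: apply R1 at {0↦0, 1↦1}  → |V|=3 |E|=4  E = 0-p->0 2-p->0 2-p->1 2-q->1
step 2: apply R1 at {0↦1, 1↦0}  → |V|=3 |E|=3  E = 2-p->0 2-p->1 2-q->1
step 3: apply R2 at {0↦2, 1↦1}  → |V|=3 |E|=2  E = 1-p->1 2-p->0
step 4: apply R1 at {0↦0, 1↦1}  → |V|=3 |E|=1  E = 2-p->0
halt: no rule applies after step 4
NF edges: [(2, 0, 'p')]

Answer: p:1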